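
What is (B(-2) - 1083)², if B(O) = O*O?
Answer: 1164241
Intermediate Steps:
B(O) = O²
(B(-2) - 1083)² = ((-2)² - 1083)² = (4 - 1083)² = (-1079)² = 1164241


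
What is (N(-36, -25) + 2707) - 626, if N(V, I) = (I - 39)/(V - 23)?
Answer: 122843/59 ≈ 2082.1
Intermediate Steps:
N(V, I) = (-39 + I)/(-23 + V)
(N(-36, -25) + 2707) - 626 = ((-39 - 25)/(-23 - 36) + 2707) - 626 = (-64/(-59) + 2707) - 626 = (-1/59*(-64) + 2707) - 626 = (64/59 + 2707) - 626 = 159777/59 - 626 = 122843/59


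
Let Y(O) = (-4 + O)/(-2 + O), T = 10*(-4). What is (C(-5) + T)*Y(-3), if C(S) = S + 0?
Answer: -63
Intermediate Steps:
T = -40
Y(O) = (-4 + O)/(-2 + O)
C(S) = S
(C(-5) + T)*Y(-3) = (-5 - 40)*((-4 - 3)/(-2 - 3)) = -45*(-7)/(-5) = -(-9)*(-7) = -45*7/5 = -63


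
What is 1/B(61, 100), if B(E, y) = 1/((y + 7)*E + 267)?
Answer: 6794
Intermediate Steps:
B(E, y) = 1/(267 + E*(7 + y)) (B(E, y) = 1/((7 + y)*E + 267) = 1/(E*(7 + y) + 267) = 1/(267 + E*(7 + y)))
1/B(61, 100) = 1/(1/(267 + 7*61 + 61*100)) = 1/(1/(267 + 427 + 6100)) = 1/(1/6794) = 6794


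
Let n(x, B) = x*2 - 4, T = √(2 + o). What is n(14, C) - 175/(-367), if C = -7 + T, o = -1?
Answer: 8983/367 ≈ 24.477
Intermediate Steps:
T = 1 (T = √(2 - 1) = √1 = 1)
C = -6 (C = -7 + 1 = -6)
n(x, B) = -4 + 2*x (n(x, B) = 2*x - 4 = -4 + 2*x)
n(14, C) - 175/(-367) = (-4 + 2*14) - 175/(-367) = (-4 + 28) - 175*(-1/367) = 24 + 175/367 = 8983/367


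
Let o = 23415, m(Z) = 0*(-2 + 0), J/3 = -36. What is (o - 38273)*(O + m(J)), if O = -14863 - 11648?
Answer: 393900438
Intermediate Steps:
J = -108 (J = 3*(-36) = -108)
O = -26511
m(Z) = 0 (m(Z) = 0*(-2) = 0)
(o - 38273)*(O + m(J)) = (23415 - 38273)*(-26511 + 0) = -14858*(-26511) = 393900438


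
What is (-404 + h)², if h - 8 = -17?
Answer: 170569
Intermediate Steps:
h = -9 (h = 8 - 17 = -9)
(-404 + h)² = (-404 - 9)² = (-413)² = 170569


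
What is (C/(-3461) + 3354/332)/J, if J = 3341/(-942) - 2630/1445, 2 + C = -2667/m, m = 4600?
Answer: -1817244194855259/965316947800900 ≈ -1.8825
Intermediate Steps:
C = -11867/4600 (C = -2 - 2667/4600 = -11867/4600 ≈ -2.5798)
J = -1461041/272238 (J = 3341*(-1/942) - 2630*1/1445 = -3341/942 - 526/289 = -1461041/272238 ≈ -5.3668)
(C/(-3461) + 3354/332)/J = (-11867/4600/(-3461) + 3354/332)/(-1461041/272238) = (-11867/4600*(-1/3461) + 3354*(1/332))*(-272238/1461041) = (11867/15920600 + 1677/166)*(-272238/1461041) = (13350408061/1321409800)*(-272238/1461041) = -1817244194855259/965316947800900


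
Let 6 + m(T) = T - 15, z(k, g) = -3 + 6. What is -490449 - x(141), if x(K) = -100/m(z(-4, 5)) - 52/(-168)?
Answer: -61797313/126 ≈ -4.9046e+5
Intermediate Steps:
z(k, g) = 3
m(T) = -21 + T (m(T) = -6 + (T - 15) = -6 + (-15 + T) = -21 + T)
x(K) = 739/126 (x(K) = -100/(-21 + 3) - 52/(-168) = -100/(-18) - 52*(-1/168) = -100*(-1/18) + 13/42 = 50/9 + 13/42 = 739/126)
-490449 - x(141) = -490449 - 1*739/126 = -490449 - 739/126 = -61797313/126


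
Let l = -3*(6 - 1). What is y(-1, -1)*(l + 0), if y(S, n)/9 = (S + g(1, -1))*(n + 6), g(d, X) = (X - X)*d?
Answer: 675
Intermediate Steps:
g(d, X) = 0 (g(d, X) = 0*d = 0)
l = -15 (l = -3*5 = -15)
y(S, n) = 9*S*(6 + n) (y(S, n) = 9*((S + 0)*(n + 6)) = 9*(S*(6 + n)) = 9*S*(6 + n))
y(-1, -1)*(l + 0) = (9*(-1)*(6 - 1))*(-15 + 0) = (9*(-1)*5)*(-15) = -45*(-15) = 675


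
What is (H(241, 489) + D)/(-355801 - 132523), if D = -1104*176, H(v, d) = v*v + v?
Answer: 67991/244162 ≈ 0.27847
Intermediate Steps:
H(v, d) = v + v**2 (H(v, d) = v**2 + v = v + v**2)
D = -194304
(H(241, 489) + D)/(-355801 - 132523) = (241*(1 + 241) - 194304)/(-355801 - 132523) = (241*242 - 194304)/(-488324) = (58322 - 194304)*(-1/488324) = -135982*(-1/488324) = 67991/244162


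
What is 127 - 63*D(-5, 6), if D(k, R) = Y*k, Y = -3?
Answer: -818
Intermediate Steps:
D(k, R) = -3*k
127 - 63*D(-5, 6) = 127 - (-189)*(-5) = 127 - 63*15 = 127 - 945 = -818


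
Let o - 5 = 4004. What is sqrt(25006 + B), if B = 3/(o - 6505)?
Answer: sqrt(270464883)/104 ≈ 158.13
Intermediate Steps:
o = 4009 (o = 5 + 4004 = 4009)
B = -1/832 (B = 3/(4009 - 6505) = 3/(-2496) = 3*(-1/2496) = -1/832 ≈ -0.0012019)
sqrt(25006 + B) = sqrt(25006 - 1/832) = sqrt(20804991/832) = sqrt(270464883)/104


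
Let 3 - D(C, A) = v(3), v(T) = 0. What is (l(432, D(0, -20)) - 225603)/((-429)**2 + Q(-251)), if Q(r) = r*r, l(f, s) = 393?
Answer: -112605/123521 ≈ -0.91163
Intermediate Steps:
D(C, A) = 3 (D(C, A) = 3 - 1*0 = 3 + 0 = 3)
Q(r) = r**2
(l(432, D(0, -20)) - 225603)/((-429)**2 + Q(-251)) = (393 - 225603)/((-429)**2 + (-251)**2) = -225210/(184041 + 63001) = -225210/247042 = -225210*1/247042 = -112605/123521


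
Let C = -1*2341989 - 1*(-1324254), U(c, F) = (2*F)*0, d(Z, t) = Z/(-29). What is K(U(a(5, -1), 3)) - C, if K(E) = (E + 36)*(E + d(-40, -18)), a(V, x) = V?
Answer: 29515755/29 ≈ 1.0178e+6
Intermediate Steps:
d(Z, t) = -Z/29 (d(Z, t) = Z*(-1/29) = -Z/29)
U(c, F) = 0
K(E) = (36 + E)*(40/29 + E) (K(E) = (E + 36)*(E - 1/29*(-40)) = (36 + E)*(E + 40/29) = (36 + E)*(40/29 + E))
C = -1017735 (C = -2341989 + 1324254 = -1017735)
K(U(a(5, -1), 3)) - C = (1440/29 + 0² + (1084/29)*0) - 1*(-1017735) = (1440/29 + 0 + 0) + 1017735 = 1440/29 + 1017735 = 29515755/29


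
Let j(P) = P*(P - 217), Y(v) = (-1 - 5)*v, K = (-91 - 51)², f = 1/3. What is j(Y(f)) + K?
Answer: 20602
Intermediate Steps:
f = ⅓ ≈ 0.33333
K = 20164 (K = (-142)² = 20164)
Y(v) = -6*v
j(P) = P*(-217 + P)
j(Y(f)) + K = (-6*⅓)*(-217 - 6*⅓) + 20164 = -2*(-217 - 2) + 20164 = -2*(-219) + 20164 = 438 + 20164 = 20602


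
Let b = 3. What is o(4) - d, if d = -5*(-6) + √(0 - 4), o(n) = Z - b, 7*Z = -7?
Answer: -34 - 2*I ≈ -34.0 - 2.0*I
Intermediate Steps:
Z = -1 (Z = (⅐)*(-7) = -1)
o(n) = -4 (o(n) = -1 - 1*3 = -1 - 3 = -4)
d = 30 + 2*I (d = 30 + √(-4) = 30 + 2*I ≈ 30.0 + 2.0*I)
o(4) - d = -4 - (30 + 2*I) = -4 + (-30 - 2*I) = -34 - 2*I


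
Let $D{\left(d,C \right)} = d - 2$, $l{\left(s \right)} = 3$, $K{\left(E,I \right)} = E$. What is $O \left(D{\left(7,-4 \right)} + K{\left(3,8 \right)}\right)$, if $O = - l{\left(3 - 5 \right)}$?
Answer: $-24$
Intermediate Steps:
$D{\left(d,C \right)} = -2 + d$
$O = -3$ ($O = \left(-1\right) 3 = -3$)
$O \left(D{\left(7,-4 \right)} + K{\left(3,8 \right)}\right) = - 3 \left(\left(-2 + 7\right) + 3\right) = - 3 \left(5 + 3\right) = \left(-3\right) 8 = -24$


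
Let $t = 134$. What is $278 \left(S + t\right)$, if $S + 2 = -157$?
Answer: $-6950$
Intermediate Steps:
$S = -159$ ($S = -2 - 157 = -159$)
$278 \left(S + t\right) = 278 \left(-159 + 134\right) = 278 \left(-25\right) = -6950$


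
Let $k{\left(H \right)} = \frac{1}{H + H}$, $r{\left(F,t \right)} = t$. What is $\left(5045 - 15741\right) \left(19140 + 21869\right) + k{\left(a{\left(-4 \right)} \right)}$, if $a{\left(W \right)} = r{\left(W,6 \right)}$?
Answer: $- \frac{5263587167}{12} \approx -4.3863 \cdot 10^{8}$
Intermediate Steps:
$a{\left(W \right)} = 6$
$k{\left(H \right)} = \frac{1}{2 H}$
$\left(5045 - 15741\right) \left(19140 + 21869\right) + k{\left(a{\left(-4 \right)} \right)} = \left(5045 - 15741\right) \left(19140 + 21869\right) + \frac{1}{2 \cdot 6} = \left(-10696\right) 41009 + \frac{1}{2} \cdot \frac{1}{6} = -438632264 + \frac{1}{12} = - \frac{5263587167}{12}$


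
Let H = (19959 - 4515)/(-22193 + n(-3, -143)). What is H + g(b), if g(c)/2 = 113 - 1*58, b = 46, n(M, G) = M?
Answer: 606529/5549 ≈ 109.30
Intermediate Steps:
g(c) = 110 (g(c) = 2*(113 - 1*58) = 2*(113 - 58) = 2*55 = 110)
H = -3861/5549 (H = (19959 - 4515)/(-22193 - 3) = 15444/(-22196) = 15444*(-1/22196) = -3861/5549 ≈ -0.69580)
H + g(b) = -3861/5549 + 110 = 606529/5549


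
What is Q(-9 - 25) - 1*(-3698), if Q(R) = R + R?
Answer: 3630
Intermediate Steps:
Q(R) = 2*R
Q(-9 - 25) - 1*(-3698) = 2*(-9 - 25) - 1*(-3698) = 2*(-34) + 3698 = -68 + 3698 = 3630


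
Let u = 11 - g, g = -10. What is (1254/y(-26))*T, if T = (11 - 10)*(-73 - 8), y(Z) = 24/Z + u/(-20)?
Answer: 51480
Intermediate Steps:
u = 21 (u = 11 - 1*(-10) = 11 + 10 = 21)
y(Z) = -21/20 + 24/Z (y(Z) = 24/Z + 21/(-20) = 24/Z + 21*(-1/20) = 24/Z - 21/20 = -21/20 + 24/Z)
T = -81 (T = 1*(-81) = -81)
(1254/y(-26))*T = (1254/(-21/20 + 24/(-26)))*(-81) = (1254/(-21/20 + 24*(-1/26)))*(-81) = (1254/(-21/20 - 12/13))*(-81) = (1254/(-513/260))*(-81) = (1254*(-260/513))*(-81) = -5720/9*(-81) = 51480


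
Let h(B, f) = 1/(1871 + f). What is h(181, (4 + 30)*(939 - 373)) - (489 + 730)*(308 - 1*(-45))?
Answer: -9085932304/21115 ≈ -4.3031e+5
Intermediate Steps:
h(181, (4 + 30)*(939 - 373)) - (489 + 730)*(308 - 1*(-45)) = 1/(1871 + (4 + 30)*(939 - 373)) - (489 + 730)*(308 - 1*(-45)) = 1/(1871 + 34*566) - 1219*(308 + 45) = 1/(1871 + 19244) - 1219*353 = 1/21115 - 1*430307 = 1/21115 - 430307 = -9085932304/21115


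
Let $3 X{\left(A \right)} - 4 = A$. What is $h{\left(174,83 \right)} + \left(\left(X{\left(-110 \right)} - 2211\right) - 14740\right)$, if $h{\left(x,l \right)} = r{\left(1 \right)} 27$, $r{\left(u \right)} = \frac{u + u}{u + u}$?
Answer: $- \frac{50878}{3} \approx -16959.0$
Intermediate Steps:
$X{\left(A \right)} = \frac{4}{3} + \frac{A}{3}$
$r{\left(u \right)} = 1$ ($r{\left(u \right)} = \frac{2 u}{2 u} = 2 u \frac{1}{2 u} = 1$)
$h{\left(x,l \right)} = 27$ ($h{\left(x,l \right)} = 1 \cdot 27 = 27$)
$h{\left(174,83 \right)} + \left(\left(X{\left(-110 \right)} - 2211\right) - 14740\right) = 27 + \left(\left(\left(\frac{4}{3} + \frac{1}{3} \left(-110\right)\right) - 2211\right) - 14740\right) = 27 + \left(\left(\left(\frac{4}{3} - \frac{110}{3}\right) - 2211\right) - 14740\right) = 27 - \frac{50959}{3} = - \frac{50878}{3}$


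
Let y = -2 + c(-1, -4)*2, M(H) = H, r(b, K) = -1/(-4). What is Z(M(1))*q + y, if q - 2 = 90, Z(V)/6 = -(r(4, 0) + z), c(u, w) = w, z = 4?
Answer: -2356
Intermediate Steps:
r(b, K) = ¼ (r(b, K) = -1*(-¼) = ¼)
Z(V) = -51/2 (Z(V) = 6*(-(¼ + 4)) = 6*(-1*17/4) = 6*(-17/4) = -51/2)
q = 92 (q = 2 + 90 = 92)
y = -10 (y = -2 - 4*2 = -2 - 8 = -10)
Z(M(1))*q + y = -51/2*92 - 10 = -2346 - 10 = -2356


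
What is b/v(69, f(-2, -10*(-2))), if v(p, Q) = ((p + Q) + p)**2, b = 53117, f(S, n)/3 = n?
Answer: 53117/39204 ≈ 1.3549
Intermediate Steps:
f(S, n) = 3*n
v(p, Q) = (Q + 2*p)**2 (v(p, Q) = ((Q + p) + p)**2 = (Q + 2*p)**2)
b/v(69, f(-2, -10*(-2))) = 53117/((3*(-10*(-2)) + 2*69)**2) = 53117/((3*20 + 138)**2) = 53117/((60 + 138)**2) = 53117/(198**2) = 53117/39204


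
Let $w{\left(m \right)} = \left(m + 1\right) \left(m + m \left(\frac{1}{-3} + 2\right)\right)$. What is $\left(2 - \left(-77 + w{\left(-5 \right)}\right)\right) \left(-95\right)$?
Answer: $- \frac{7315}{3} \approx -2438.3$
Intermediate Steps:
$w{\left(m \right)} = \frac{8 m \left(1 + m\right)}{3}$ ($w{\left(m \right)} = \left(1 + m\right) \left(m + m \left(- \frac{1}{3} + 2\right)\right) = \left(1 + m\right) \left(m + m \frac{5}{3}\right) = \left(1 + m\right) \left(m + \frac{5 m}{3}\right) = \left(1 + m\right) \frac{8 m}{3} = \frac{8 m \left(1 + m\right)}{3}$)
$\left(2 - \left(-77 + w{\left(-5 \right)}\right)\right) \left(-95\right) = \left(2 + \left(77 - \frac{8}{3} \left(-5\right) \left(1 - 5\right)\right)\right) \left(-95\right) = \left(2 + \left(77 - \frac{8}{3} \left(-5\right) \left(-4\right)\right)\right) \left(-95\right) = \left(2 + \left(77 - \frac{160}{3}\right)\right) \left(-95\right) = \left(2 + \frac{71}{3}\right) \left(-95\right) = \frac{77}{3} \left(-95\right) = - \frac{7315}{3}$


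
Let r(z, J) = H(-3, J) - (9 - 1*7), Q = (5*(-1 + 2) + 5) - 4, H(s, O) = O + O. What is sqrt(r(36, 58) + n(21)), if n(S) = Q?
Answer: 2*sqrt(30) ≈ 10.954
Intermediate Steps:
H(s, O) = 2*O
Q = 6 (Q = (5*1 + 5) - 4 = (5 + 5) - 4 = 10 - 4 = 6)
n(S) = 6
r(z, J) = -2 + 2*J (r(z, J) = 2*J - (9 - 1*7) = 2*J - (9 - 7) = 2*J - 1*2 = 2*J - 2 = -2 + 2*J)
sqrt(r(36, 58) + n(21)) = sqrt((-2 + 2*58) + 6) = sqrt((-2 + 116) + 6) = sqrt(114 + 6) = sqrt(120) = 2*sqrt(30)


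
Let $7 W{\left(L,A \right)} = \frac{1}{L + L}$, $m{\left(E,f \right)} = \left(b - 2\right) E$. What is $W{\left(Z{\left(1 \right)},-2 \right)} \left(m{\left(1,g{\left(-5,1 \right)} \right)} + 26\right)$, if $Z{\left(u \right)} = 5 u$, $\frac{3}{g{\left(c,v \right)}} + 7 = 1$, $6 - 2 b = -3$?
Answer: $\frac{57}{140} \approx 0.40714$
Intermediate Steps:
$b = \frac{9}{2}$ ($b = 3 - - \frac{3}{2} = 3 + \frac{3}{2} = \frac{9}{2} \approx 4.5$)
$g{\left(c,v \right)} = - \frac{1}{2}$ ($g{\left(c,v \right)} = \frac{3}{-7 + 1} = \frac{3}{-6} = 3 \left(- \frac{1}{6}\right) = - \frac{1}{2}$)
$m{\left(E,f \right)} = \frac{5 E}{2}$ ($m{\left(E,f \right)} = \left(\frac{9}{2} - 2\right) E = \frac{5 E}{2}$)
$W{\left(L,A \right)} = \frac{1}{14 L}$ ($W{\left(L,A \right)} = \frac{1}{7 \left(L + L\right)} = \frac{1}{7 \cdot 2 L} = \frac{\frac{1}{2} \frac{1}{L}}{7} = \frac{1}{14 L}$)
$W{\left(Z{\left(1 \right)},-2 \right)} \left(m{\left(1,g{\left(-5,1 \right)} \right)} + 26\right) = \frac{1}{14 \cdot 5 \cdot 1} \left(\frac{5}{2} \cdot 1 + 26\right) = \frac{1}{14 \cdot 5} \left(\frac{5}{2} + 26\right) = \frac{1}{14} \cdot \frac{1}{5} \cdot \frac{57}{2} = \frac{1}{70} \cdot \frac{57}{2} = \frac{57}{140}$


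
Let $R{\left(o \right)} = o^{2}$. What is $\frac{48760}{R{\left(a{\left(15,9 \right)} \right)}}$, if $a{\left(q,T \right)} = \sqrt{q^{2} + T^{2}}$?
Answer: $\frac{24380}{153} \approx 159.35$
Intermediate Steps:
$a{\left(q,T \right)} = \sqrt{T^{2} + q^{2}}$
$\frac{48760}{R{\left(a{\left(15,9 \right)} \right)}} = \frac{48760}{\left(\sqrt{9^{2} + 15^{2}}\right)^{2}} = \frac{48760}{\left(\sqrt{81 + 225}\right)^{2}} = \frac{48760}{\left(\sqrt{306}\right)^{2}} = \frac{48760}{\left(3 \sqrt{34}\right)^{2}} = \frac{48760}{306} = 48760 \cdot \frac{1}{306} = \frac{24380}{153}$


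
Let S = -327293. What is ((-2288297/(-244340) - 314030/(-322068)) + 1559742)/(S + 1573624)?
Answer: 30685824756996859/24519722566251180 ≈ 1.2515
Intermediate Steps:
((-2288297/(-244340) - 314030/(-322068)) + 1559742)/(S + 1573624) = ((-2288297/(-244340) - 314030/(-322068)) + 1559742)/(-327293 + 1573624) = ((-2288297*(-1/244340) - 314030*(-1/322068)) + 1559742)/1246331 = ((2288297/244340 + 157015/161034) + 1559742)*(1/1246331) = (203429332099/19673523780 + 1559742)*(1/1246331) = (30685824756996859/19673523780)*(1/1246331) = 30685824756996859/24519722566251180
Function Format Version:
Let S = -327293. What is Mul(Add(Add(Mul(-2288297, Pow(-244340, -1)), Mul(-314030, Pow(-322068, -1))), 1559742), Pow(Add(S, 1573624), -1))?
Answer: Rational(30685824756996859, 24519722566251180) ≈ 1.2515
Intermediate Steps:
Mul(Add(Add(Mul(-2288297, Pow(-244340, -1)), Mul(-314030, Pow(-322068, -1))), 1559742), Pow(Add(S, 1573624), -1)) = Mul(Add(Add(Mul(-2288297, Pow(-244340, -1)), Mul(-314030, Pow(-322068, -1))), 1559742), Pow(Add(-327293, 1573624), -1)) = Mul(Add(Add(Mul(-2288297, Rational(-1, 244340)), Mul(-314030, Rational(-1, 322068))), 1559742), Pow(1246331, -1)) = Mul(Add(Add(Rational(2288297, 244340), Rational(157015, 161034)), 1559742), Rational(1, 1246331)) = Mul(Add(Rational(203429332099, 19673523780), 1559742), Rational(1, 1246331)) = Mul(Rational(30685824756996859, 19673523780), Rational(1, 1246331)) = Rational(30685824756996859, 24519722566251180)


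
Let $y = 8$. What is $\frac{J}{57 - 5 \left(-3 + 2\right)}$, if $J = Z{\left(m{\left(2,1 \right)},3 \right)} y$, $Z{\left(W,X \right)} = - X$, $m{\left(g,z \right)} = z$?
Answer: $- \frac{12}{31} \approx -0.3871$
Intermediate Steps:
$J = -24$ ($J = \left(-1\right) 3 \cdot 8 = \left(-3\right) 8 = -24$)
$\frac{J}{57 - 5 \left(-3 + 2\right)} = - \frac{24}{57 - 5 \left(-3 + 2\right)} = - \frac{24}{57 - -5} = - \frac{24}{57 + 5} = - \frac{24}{62} = \left(-24\right) \frac{1}{62} = - \frac{12}{31}$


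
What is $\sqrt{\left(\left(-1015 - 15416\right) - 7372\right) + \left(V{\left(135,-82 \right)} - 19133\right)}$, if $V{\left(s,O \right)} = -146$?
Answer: $i \sqrt{43082} \approx 207.56 i$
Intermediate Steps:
$\sqrt{\left(\left(-1015 - 15416\right) - 7372\right) + \left(V{\left(135,-82 \right)} - 19133\right)} = \sqrt{\left(\left(-1015 - 15416\right) - 7372\right) - 19279} = \sqrt{\left(-16431 - 7372\right) - 19279} = \sqrt{-23803 - 19279} = \sqrt{-43082} = i \sqrt{43082}$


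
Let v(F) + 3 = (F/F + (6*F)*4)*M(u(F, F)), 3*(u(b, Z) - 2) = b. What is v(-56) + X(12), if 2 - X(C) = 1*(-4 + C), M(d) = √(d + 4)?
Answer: -9 - 1343*I*√114/3 ≈ -9.0 - 4779.8*I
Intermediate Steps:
u(b, Z) = 2 + b/3
M(d) = √(4 + d)
X(C) = 6 - C (X(C) = 2 - (-4 + C) = 2 + (4 - C) = 6 - C)
v(F) = -3 + √(6 + F/3)*(1 + 24*F) (v(F) = -3 + (F/F + (6*F)*4)*√(4 + (2 + F/3)) = -3 + (1 + 24*F)*√(6 + F/3) = -3 + √(6 + F/3)*(1 + 24*F))
v(-56) + X(12) = (-3 + √(54 + 3*(-56))/3 + 8*(-56)*√(54 + 3*(-56))) + (6 - 1*12) = (-3 + √(54 - 168)/3 + 8*(-56)*√(54 - 168)) + (6 - 12) = (-3 + √(-114)/3 + 8*(-56)*√(-114)) - 6 = (-3 + (I*√114)/3 + 8*(-56)*(I*√114)) - 6 = (-3 + I*√114/3 - 448*I*√114) - 6 = (-3 - 1343*I*√114/3) - 6 = -9 - 1343*I*√114/3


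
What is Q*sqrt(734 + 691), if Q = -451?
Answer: -2255*sqrt(57) ≈ -17025.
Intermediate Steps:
Q*sqrt(734 + 691) = -451*sqrt(734 + 691) = -2255*sqrt(57)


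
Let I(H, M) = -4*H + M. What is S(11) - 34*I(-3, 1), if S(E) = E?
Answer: -431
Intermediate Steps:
I(H, M) = M - 4*H
S(11) - 34*I(-3, 1) = 11 - 34*(1 - 4*(-3)) = 11 - 34*(1 + 12) = 11 - 34*13 = 11 - 442 = -431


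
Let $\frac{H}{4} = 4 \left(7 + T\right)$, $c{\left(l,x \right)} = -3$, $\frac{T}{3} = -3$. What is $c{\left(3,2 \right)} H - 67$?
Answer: $29$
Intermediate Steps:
$T = -9$ ($T = 3 \left(-3\right) = -9$)
$H = -32$ ($H = 4 \cdot 4 \left(7 - 9\right) = 4 \cdot 4 \left(-2\right) = 4 \left(-8\right) = -32$)
$c{\left(3,2 \right)} H - 67 = \left(-3\right) \left(-32\right) - 67 = 96 - 67 = 29$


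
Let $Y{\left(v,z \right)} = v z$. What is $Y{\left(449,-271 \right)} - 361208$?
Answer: $-482887$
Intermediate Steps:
$Y{\left(449,-271 \right)} - 361208 = 449 \left(-271\right) - 361208 = -121679 - 361208 = -482887$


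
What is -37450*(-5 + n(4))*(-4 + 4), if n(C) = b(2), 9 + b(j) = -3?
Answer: 0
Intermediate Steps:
b(j) = -12 (b(j) = -9 - 3 = -12)
n(C) = -12
-37450*(-5 + n(4))*(-4 + 4) = -37450*(-5 - 12)*(-4 + 4) = -(-636650)*0 = -37450*0 = 0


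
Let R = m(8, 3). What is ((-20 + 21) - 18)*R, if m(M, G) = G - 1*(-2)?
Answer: -85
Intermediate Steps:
m(M, G) = 2 + G (m(M, G) = G + 2 = 2 + G)
R = 5 (R = 2 + 3 = 5)
((-20 + 21) - 18)*R = ((-20 + 21) - 18)*5 = (1 - 18)*5 = -17*5 = -85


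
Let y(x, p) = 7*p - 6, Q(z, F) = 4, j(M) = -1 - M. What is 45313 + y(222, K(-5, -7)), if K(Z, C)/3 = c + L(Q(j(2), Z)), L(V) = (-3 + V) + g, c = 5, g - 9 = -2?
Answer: 45580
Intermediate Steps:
g = 7 (g = 9 - 2 = 7)
L(V) = 4 + V (L(V) = (-3 + V) + 7 = 4 + V)
K(Z, C) = 39 (K(Z, C) = 3*(5 + (4 + 4)) = 3*(5 + 8) = 3*13 = 39)
y(x, p) = -6 + 7*p
45313 + y(222, K(-5, -7)) = 45313 + (-6 + 7*39) = 45313 + (-6 + 273) = 45313 + 267 = 45580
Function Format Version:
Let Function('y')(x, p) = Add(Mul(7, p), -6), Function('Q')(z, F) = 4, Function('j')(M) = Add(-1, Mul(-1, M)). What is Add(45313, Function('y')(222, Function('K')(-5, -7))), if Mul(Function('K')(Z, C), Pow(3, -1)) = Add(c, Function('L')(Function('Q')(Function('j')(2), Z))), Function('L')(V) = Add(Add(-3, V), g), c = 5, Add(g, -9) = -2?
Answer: 45580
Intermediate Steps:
g = 7 (g = Add(9, -2) = 7)
Function('L')(V) = Add(4, V) (Function('L')(V) = Add(Add(-3, V), 7) = Add(4, V))
Function('K')(Z, C) = 39 (Function('K')(Z, C) = Mul(3, Add(5, Add(4, 4))) = Mul(3, Add(5, 8)) = Mul(3, 13) = 39)
Function('y')(x, p) = Add(-6, Mul(7, p))
Add(45313, Function('y')(222, Function('K')(-5, -7))) = Add(45313, Add(-6, Mul(7, 39))) = Add(45313, Add(-6, 273)) = Add(45313, 267) = 45580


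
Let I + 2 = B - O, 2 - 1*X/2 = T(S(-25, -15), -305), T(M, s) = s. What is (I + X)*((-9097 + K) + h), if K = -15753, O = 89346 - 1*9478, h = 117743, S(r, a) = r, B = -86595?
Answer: -15406396943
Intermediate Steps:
O = 79868 (O = 89346 - 9478 = 79868)
X = 614 (X = 4 - 2*(-305) = 4 + 610 = 614)
I = -166465 (I = -2 + (-86595 - 1*79868) = -2 + (-86595 - 79868) = -2 - 166463 = -166465)
(I + X)*((-9097 + K) + h) = (-166465 + 614)*((-9097 - 15753) + 117743) = -165851*(-24850 + 117743) = -165851*92893 = -15406396943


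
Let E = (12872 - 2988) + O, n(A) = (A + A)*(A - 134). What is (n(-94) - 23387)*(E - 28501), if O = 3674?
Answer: -291044811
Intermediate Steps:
n(A) = 2*A*(-134 + A) (n(A) = (2*A)*(-134 + A) = 2*A*(-134 + A))
E = 13558 (E = (12872 - 2988) + 3674 = 9884 + 3674 = 13558)
(n(-94) - 23387)*(E - 28501) = (2*(-94)*(-134 - 94) - 23387)*(13558 - 28501) = (2*(-94)*(-228) - 23387)*(-14943) = (42864 - 23387)*(-14943) = 19477*(-14943) = -291044811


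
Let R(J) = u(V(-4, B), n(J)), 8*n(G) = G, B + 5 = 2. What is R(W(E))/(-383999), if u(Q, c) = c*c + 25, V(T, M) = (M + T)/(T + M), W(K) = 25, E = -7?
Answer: -2225/24575936 ≈ -9.0536e-5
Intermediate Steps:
B = -3 (B = -5 + 2 = -3)
n(G) = G/8
V(T, M) = 1 (V(T, M) = (M + T)/(M + T) = 1)
u(Q, c) = 25 + c² (u(Q, c) = c² + 25 = 25 + c²)
R(J) = 25 + J²/64 (R(J) = 25 + (J/8)² = 25 + J²/64)
R(W(E))/(-383999) = (25 + (1/64)*25²)/(-383999) = (25 + (1/64)*625)*(-1/383999) = (25 + 625/64)*(-1/383999) = (2225/64)*(-1/383999) = -2225/24575936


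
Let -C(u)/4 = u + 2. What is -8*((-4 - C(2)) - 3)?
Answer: -72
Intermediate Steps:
C(u) = -8 - 4*u (C(u) = -4*(u + 2) = -4*(2 + u) = -8 - 4*u)
-8*((-4 - C(2)) - 3) = -8*((-4 - (-8 - 4*2)) - 3) = -8*((-4 - (-8 - 8)) - 3) = -8*((-4 - 1*(-16)) - 3) = -8*((-4 + 16) - 3) = -8*(12 - 3) = -8*9 = -72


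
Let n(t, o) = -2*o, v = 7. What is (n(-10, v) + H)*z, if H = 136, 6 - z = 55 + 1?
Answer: -6100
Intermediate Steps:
z = -50 (z = 6 - (55 + 1) = 6 - 1*56 = 6 - 56 = -50)
(n(-10, v) + H)*z = (-2*7 + 136)*(-50) = (-14 + 136)*(-50) = 122*(-50) = -6100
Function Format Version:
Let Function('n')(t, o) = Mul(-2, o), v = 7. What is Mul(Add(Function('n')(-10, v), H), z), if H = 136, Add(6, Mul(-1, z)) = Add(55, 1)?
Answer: -6100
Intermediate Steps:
z = -50 (z = Add(6, Mul(-1, Add(55, 1))) = Add(6, Mul(-1, 56)) = Add(6, -56) = -50)
Mul(Add(Function('n')(-10, v), H), z) = Mul(Add(Mul(-2, 7), 136), -50) = Mul(Add(-14, 136), -50) = Mul(122, -50) = -6100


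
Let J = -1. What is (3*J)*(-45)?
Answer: 135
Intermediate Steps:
(3*J)*(-45) = (3*(-1))*(-45) = -3*(-45) = 135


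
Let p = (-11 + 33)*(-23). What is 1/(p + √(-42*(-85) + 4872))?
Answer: -253/123797 - 3*√938/247594 ≈ -0.0024148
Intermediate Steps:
p = -506 (p = 22*(-23) = -506)
1/(p + √(-42*(-85) + 4872)) = 1/(-506 + √(-42*(-85) + 4872)) = 1/(-506 + √(3570 + 4872)) = 1/(-506 + √8442) = 1/(-506 + 3*√938)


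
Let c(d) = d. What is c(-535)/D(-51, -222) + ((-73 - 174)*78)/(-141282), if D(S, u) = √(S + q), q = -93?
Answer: 3211/23547 + 535*I/12 ≈ 0.13637 + 44.583*I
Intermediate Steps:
D(S, u) = √(-93 + S) (D(S, u) = √(S - 93) = √(-93 + S))
c(-535)/D(-51, -222) + ((-73 - 174)*78)/(-141282) = -535/√(-93 - 51) + ((-73 - 174)*78)/(-141282) = -535*(-I/12) - 247*78*(-1/141282) = -535*(-I/12) - 19266*(-1/141282) = -(-535)*I/12 + 3211/23547 = 535*I/12 + 3211/23547 = 3211/23547 + 535*I/12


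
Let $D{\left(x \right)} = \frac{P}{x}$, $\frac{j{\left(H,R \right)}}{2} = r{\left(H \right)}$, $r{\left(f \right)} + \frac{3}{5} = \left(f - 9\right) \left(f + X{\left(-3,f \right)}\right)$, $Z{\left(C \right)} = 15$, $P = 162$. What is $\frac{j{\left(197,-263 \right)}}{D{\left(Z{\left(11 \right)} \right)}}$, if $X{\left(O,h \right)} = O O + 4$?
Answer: $7311$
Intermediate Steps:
$X{\left(O,h \right)} = 4 + O^{2}$ ($X{\left(O,h \right)} = O^{2} + 4 = 4 + O^{2}$)
$r{\left(f \right)} = - \frac{3}{5} + \left(-9 + f\right) \left(13 + f\right)$ ($r{\left(f \right)} = - \frac{3}{5} + \left(f - 9\right) \left(f + \left(4 + \left(-3\right)^{2}\right)\right) = - \frac{3}{5} + \left(-9 + f\right) \left(f + \left(4 + 9\right)\right) = - \frac{3}{5} + \left(-9 + f\right) \left(f + 13\right) = - \frac{3}{5} + \left(-9 + f\right) \left(13 + f\right)$)
$j{\left(H,R \right)} = - \frac{1176}{5} + 2 H^{2} + 8 H$ ($j{\left(H,R \right)} = 2 \left(- \frac{588}{5} + H^{2} + 4 H\right) = - \frac{1176}{5} + 2 H^{2} + 8 H$)
$D{\left(x \right)} = \frac{162}{x}$
$\frac{j{\left(197,-263 \right)}}{D{\left(Z{\left(11 \right)} \right)}} = \frac{- \frac{1176}{5} + 2 \cdot 197^{2} + 8 \cdot 197}{162 \cdot \frac{1}{15}} = \frac{- \frac{1176}{5} + 2 \cdot 38809 + 1576}{162 \cdot \frac{1}{15}} = \frac{- \frac{1176}{5} + 77618 + 1576}{\frac{54}{5}} = \frac{394794}{5} \cdot \frac{5}{54} = 7311$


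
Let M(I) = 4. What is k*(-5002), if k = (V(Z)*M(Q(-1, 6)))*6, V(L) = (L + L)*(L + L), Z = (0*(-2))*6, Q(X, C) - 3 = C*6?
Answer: 0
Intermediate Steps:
Q(X, C) = 3 + 6*C (Q(X, C) = 3 + C*6 = 3 + 6*C)
Z = 0 (Z = 0*6 = 0)
V(L) = 4*L² (V(L) = (2*L)*(2*L) = 4*L²)
k = 0 (k = ((4*0²)*4)*6 = ((4*0)*4)*6 = (0*4)*6 = 0*6 = 0)
k*(-5002) = 0*(-5002) = 0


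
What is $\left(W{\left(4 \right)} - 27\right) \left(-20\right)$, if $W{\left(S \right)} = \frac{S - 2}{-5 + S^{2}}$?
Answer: $\frac{5900}{11} \approx 536.36$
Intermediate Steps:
$W{\left(S \right)} = \frac{-2 + S}{-5 + S^{2}}$
$\left(W{\left(4 \right)} - 27\right) \left(-20\right) = \left(\frac{-2 + 4}{-5 + 4^{2}} - 27\right) \left(-20\right) = \left(\frac{1}{-5 + 16} \cdot 2 - 27\right) \left(-20\right) = \left(\frac{1}{11} \cdot 2 - 27\right) \left(-20\right) = \left(\frac{2}{11} - 27\right) \left(-20\right) = \left(- \frac{295}{11}\right) \left(-20\right) = \frac{5900}{11}$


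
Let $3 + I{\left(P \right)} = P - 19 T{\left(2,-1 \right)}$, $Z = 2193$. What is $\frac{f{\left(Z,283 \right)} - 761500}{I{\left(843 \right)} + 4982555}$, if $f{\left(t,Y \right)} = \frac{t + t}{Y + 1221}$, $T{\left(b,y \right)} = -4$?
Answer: $- \frac{572645807}{3747570192} \approx -0.1528$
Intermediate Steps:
$I{\left(P \right)} = 73 + P$ ($I{\left(P \right)} = -3 + \left(P - -76\right) = -3 + \left(P + 76\right) = -3 + \left(76 + P\right) = 73 + P$)
$f{\left(t,Y \right)} = \frac{2 t}{1221 + Y}$
$\frac{f{\left(Z,283 \right)} - 761500}{I{\left(843 \right)} + 4982555} = \frac{2 \cdot 2193 \frac{1}{1221 + 283} - 761500}{\left(73 + 843\right) + 4982555} = \frac{2 \cdot 2193 \cdot \frac{1}{1504} - 761500}{916 + 4982555} = \frac{2 \cdot 2193 \cdot \frac{1}{1504} - 761500}{4983471} = \left(\frac{2193}{752} - 761500\right) \frac{1}{4983471} = \left(- \frac{572645807}{752}\right) \frac{1}{4983471} = - \frac{572645807}{3747570192}$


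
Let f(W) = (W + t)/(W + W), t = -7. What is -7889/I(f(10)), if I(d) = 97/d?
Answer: -23667/1940 ≈ -12.199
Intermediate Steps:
f(W) = (-7 + W)/(2*W) (f(W) = (W - 7)/(W + W) = (-7 + W)/((2*W)) = (-7 + W)*(1/(2*W)) = (-7 + W)/(2*W))
-7889/I(f(10)) = -7889/(97/(((½)*(-7 + 10)/10))) = -7889/(97/(((½)*(⅒)*3))) = -7889/(97/(3/20)) = -7889/(97*(20/3)) = -7889/1940/3 = -7889*3/1940 = -23667/1940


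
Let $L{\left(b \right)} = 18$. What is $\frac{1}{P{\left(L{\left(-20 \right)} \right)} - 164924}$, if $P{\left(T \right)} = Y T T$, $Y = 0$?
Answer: $- \frac{1}{164924} \approx -6.0634 \cdot 10^{-6}$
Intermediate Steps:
$P{\left(T \right)} = 0$ ($P{\left(T \right)} = 0 T T = 0 T = 0$)
$\frac{1}{P{\left(L{\left(-20 \right)} \right)} - 164924} = \frac{1}{0 - 164924} = \frac{1}{-164924} = - \frac{1}{164924}$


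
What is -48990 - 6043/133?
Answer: -6521713/133 ≈ -49035.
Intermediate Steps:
-48990 - 6043/133 = -6521713/133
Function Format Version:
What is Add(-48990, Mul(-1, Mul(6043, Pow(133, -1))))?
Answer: Rational(-6521713, 133) ≈ -49035.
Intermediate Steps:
Add(-48990, Mul(-1, Mul(6043, Pow(133, -1)))) = Add(-48990, Mul(-1, Mul(6043, Rational(1, 133)))) = Add(-48990, Mul(-1, Rational(6043, 133))) = Add(-48990, Rational(-6043, 133)) = Rational(-6521713, 133)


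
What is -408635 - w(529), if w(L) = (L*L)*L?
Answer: -148444524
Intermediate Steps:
w(L) = L³ (w(L) = L²*L = L³)
-408635 - w(529) = -408635 - 1*529³ = -408635 - 1*148035889 = -408635 - 148035889 = -148444524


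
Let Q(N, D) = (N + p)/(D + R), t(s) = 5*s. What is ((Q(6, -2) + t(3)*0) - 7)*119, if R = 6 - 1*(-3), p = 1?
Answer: -714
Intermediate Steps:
R = 9 (R = 6 + 3 = 9)
Q(N, D) = (1 + N)/(9 + D) (Q(N, D) = (N + 1)/(D + 9) = (1 + N)/(9 + D))
((Q(6, -2) + t(3)*0) - 7)*119 = (((1 + 6)/(9 - 2) + (5*3)*0) - 7)*119 = ((7/7 + 15*0) - 7)*119 = (((⅐)*7 + 0) - 7)*119 = ((1 + 0) - 7)*119 = (1 - 7)*119 = -6*119 = -714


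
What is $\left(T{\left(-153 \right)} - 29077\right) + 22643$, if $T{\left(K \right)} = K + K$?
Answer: $-6740$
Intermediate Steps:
$T{\left(K \right)} = 2 K$
$\left(T{\left(-153 \right)} - 29077\right) + 22643 = \left(2 \left(-153\right) - 29077\right) + 22643 = \left(-306 - 29077\right) + 22643 = -29383 + 22643 = -6740$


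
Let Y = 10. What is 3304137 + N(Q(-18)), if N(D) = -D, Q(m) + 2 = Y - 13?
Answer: 3304142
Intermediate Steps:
Q(m) = -5 (Q(m) = -2 + (10 - 13) = -2 - 3 = -5)
3304137 + N(Q(-18)) = 3304137 - 1*(-5) = 3304137 + 5 = 3304142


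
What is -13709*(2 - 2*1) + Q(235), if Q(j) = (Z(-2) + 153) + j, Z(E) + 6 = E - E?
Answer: 382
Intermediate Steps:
Z(E) = -6 (Z(E) = -6 + (E - E) = -6 + 0 = -6)
Q(j) = 147 + j (Q(j) = (-6 + 153) + j = 147 + j)
-13709*(2 - 2*1) + Q(235) = -13709*(2 - 2*1) + (147 + 235) = -13709*(2 - 2) + 382 = -13709*0 + 382 = 0 + 382 = 382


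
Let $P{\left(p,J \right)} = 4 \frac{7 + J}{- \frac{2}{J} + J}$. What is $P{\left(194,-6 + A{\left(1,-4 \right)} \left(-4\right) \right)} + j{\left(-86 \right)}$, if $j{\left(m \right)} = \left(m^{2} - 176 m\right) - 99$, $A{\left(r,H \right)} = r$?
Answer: $\frac{1099277}{49} \approx 22434.0$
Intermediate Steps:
$j{\left(m \right)} = -99 + m^{2} - 176 m$
$P{\left(p,J \right)} = \frac{4 \left(7 + J\right)}{J - \frac{2}{J}}$ ($P{\left(p,J \right)} = 4 \frac{7 + J}{J - \frac{2}{J}} = \frac{4 \left(7 + J\right)}{J - \frac{2}{J}}$)
$P{\left(194,-6 + A{\left(1,-4 \right)} \left(-4\right) \right)} + j{\left(-86 \right)} = \frac{4 \left(-6 + 1 \left(-4\right)\right) \left(7 + \left(-6 + 1 \left(-4\right)\right)\right)}{-2 + \left(-6 + 1 \left(-4\right)\right)^{2}} - \left(-15037 - 7396\right) = \frac{4 \left(-6 - 4\right) \left(7 - 10\right)}{-2 + \left(-6 - 4\right)^{2}} + \left(-99 + 7396 + 15136\right) = 4 \left(-10\right) \frac{1}{-2 + \left(-10\right)^{2}} \left(7 - 10\right) + 22433 = 4 \left(-10\right) \frac{1}{-2 + 100} \left(-3\right) + 22433 = 4 \left(-10\right) \frac{1}{98} \left(-3\right) + 22433 = \frac{60}{49} + 22433 = \frac{1099277}{49}$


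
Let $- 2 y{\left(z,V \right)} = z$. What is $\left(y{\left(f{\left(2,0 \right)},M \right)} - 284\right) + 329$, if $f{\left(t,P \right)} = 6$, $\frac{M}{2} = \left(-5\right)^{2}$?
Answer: $42$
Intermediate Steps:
$M = 50$ ($M = 2 \left(-5\right)^{2} = 2 \cdot 25 = 50$)
$y{\left(z,V \right)} = - \frac{z}{2}$
$\left(y{\left(f{\left(2,0 \right)},M \right)} - 284\right) + 329 = \left(\left(- \frac{1}{2}\right) 6 - 284\right) + 329 = \left(-3 - 284\right) + 329 = -287 + 329 = 42$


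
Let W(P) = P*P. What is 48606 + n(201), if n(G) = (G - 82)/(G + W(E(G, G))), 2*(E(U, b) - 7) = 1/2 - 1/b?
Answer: 1137971501682/23411935 ≈ 48607.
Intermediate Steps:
E(U, b) = 29/4 - 1/(2*b) (E(U, b) = 7 + (1/2 - 1/b)/2 = 7 + (1*(½) - 1/b)/2 = 7 + (½ - 1/b)/2 = 7 + (¼ - 1/(2*b)) = 29/4 - 1/(2*b))
W(P) = P²
n(G) = (-82 + G)/(G + (-2 + 29*G)²/(16*G²)) (n(G) = (G - 82)/(G + ((-2 + 29*G)/(4*G))²) = (-82 + G)/(G + (-2 + 29*G)²/(16*G²)))
48606 + n(201) = 48606 + 16*201²*(-82 + 201)/((-2 + 29*201)² + 16*201³) = 48606 + 16*40401*119/((-2 + 5829)² + 16*8120601) = 48606 + 16*40401*119/(5827² + 129929616) = 48606 + 16*40401*119/(33953929 + 129929616) = 48606 + 16*40401*119/163883545 = 48606 + 16*40401*(1/163883545)*119 = 48606 + 10989072/23411935 = 1137971501682/23411935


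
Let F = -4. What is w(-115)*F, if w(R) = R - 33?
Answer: 592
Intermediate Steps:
w(R) = -33 + R
w(-115)*F = (-33 - 115)*(-4) = -148*(-4) = 592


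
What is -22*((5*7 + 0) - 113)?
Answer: 1716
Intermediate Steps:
-22*((5*7 + 0) - 113) = -22*((35 + 0) - 113) = -22*(35 - 113) = -22*(-78) = 1716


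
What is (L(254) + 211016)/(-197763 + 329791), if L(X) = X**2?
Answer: 68883/33007 ≈ 2.0869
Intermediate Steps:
(L(254) + 211016)/(-197763 + 329791) = (254**2 + 211016)/(-197763 + 329791) = (64516 + 211016)/132028 = 275532*(1/132028) = 68883/33007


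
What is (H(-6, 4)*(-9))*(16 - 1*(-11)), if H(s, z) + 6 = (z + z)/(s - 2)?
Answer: 1701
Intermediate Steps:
H(s, z) = -6 + 2*z/(-2 + s) (H(s, z) = -6 + (z + z)/(s - 2) = -6 + (2*z)/(-2 + s) = -6 + 2*z/(-2 + s))
(H(-6, 4)*(-9))*(16 - 1*(-11)) = ((2*(6 + 4 - 3*(-6))/(-2 - 6))*(-9))*(16 - 1*(-11)) = ((2*(6 + 4 + 18)/(-8))*(-9))*(16 + 11) = ((2*(-1/8)*28)*(-9))*27 = -7*(-9)*27 = 63*27 = 1701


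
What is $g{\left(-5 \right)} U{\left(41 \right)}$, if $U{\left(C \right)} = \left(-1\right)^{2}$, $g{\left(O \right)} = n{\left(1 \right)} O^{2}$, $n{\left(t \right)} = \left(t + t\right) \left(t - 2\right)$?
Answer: $-50$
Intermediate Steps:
$n{\left(t \right)} = 2 t \left(-2 + t\right)$
$g{\left(O \right)} = - 2 O^{2}$ ($g{\left(O \right)} = 2 \cdot 1 \left(-2 + 1\right) O^{2} = 2 \cdot 1 \left(-1\right) O^{2} = - 2 O^{2}$)
$U{\left(C \right)} = 1$
$g{\left(-5 \right)} U{\left(41 \right)} = - 2 \left(-5\right)^{2} \cdot 1 = \left(-2\right) 25 \cdot 1 = \left(-50\right) 1 = -50$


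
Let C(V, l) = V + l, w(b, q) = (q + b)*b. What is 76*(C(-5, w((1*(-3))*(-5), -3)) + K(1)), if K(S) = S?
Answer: 13376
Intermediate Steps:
w(b, q) = b*(b + q) (w(b, q) = (b + q)*b = b*(b + q))
76*(C(-5, w((1*(-3))*(-5), -3)) + K(1)) = 76*((-5 + ((1*(-3))*(-5))*((1*(-3))*(-5) - 3)) + 1) = 76*((-5 + (-3*(-5))*(-3*(-5) - 3)) + 1) = 76*((-5 + 15*(15 - 3)) + 1) = 76*((-5 + 15*12) + 1) = 76*((-5 + 180) + 1) = 76*(175 + 1) = 76*176 = 13376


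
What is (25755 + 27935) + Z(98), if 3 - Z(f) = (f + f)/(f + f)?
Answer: 53692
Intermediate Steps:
Z(f) = 2 (Z(f) = 3 - (f + f)/(f + f) = 3 - 2*f/(2*f) = 3 - 2*f*1/(2*f) = 3 - 1*1 = 3 - 1 = 2)
(25755 + 27935) + Z(98) = (25755 + 27935) + 2 = 53690 + 2 = 53692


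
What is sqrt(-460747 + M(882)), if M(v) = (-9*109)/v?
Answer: 3*I*sqrt(10034070)/14 ≈ 678.78*I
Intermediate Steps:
M(v) = -981/v
sqrt(-460747 + M(882)) = sqrt(-460747 - 981/882) = sqrt(-460747 - 981*1/882) = sqrt(-460747 - 109/98) = sqrt(-45153315/98) = 3*I*sqrt(10034070)/14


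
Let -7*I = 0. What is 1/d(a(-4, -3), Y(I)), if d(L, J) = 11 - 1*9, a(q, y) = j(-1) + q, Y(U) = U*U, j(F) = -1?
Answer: ½ ≈ 0.50000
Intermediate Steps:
I = 0 (I = -⅐*0 = 0)
Y(U) = U²
a(q, y) = -1 + q
d(L, J) = 2 (d(L, J) = 11 - 9 = 2)
1/d(a(-4, -3), Y(I)) = 1/2 = ½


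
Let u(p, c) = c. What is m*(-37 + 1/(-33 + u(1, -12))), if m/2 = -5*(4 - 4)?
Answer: 0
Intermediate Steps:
m = 0 (m = 2*(-5*(4 - 4)) = 2*(-5*0) = 2*0 = 0)
m*(-37 + 1/(-33 + u(1, -12))) = 0*(-37 + 1/(-33 - 12)) = 0*(-37 + 1/(-45)) = 0*(-37 - 1/45) = 0*(-1666/45) = 0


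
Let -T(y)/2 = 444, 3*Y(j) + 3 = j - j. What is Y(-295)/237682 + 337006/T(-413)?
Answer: -20025065245/52765404 ≈ -379.51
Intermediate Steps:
Y(j) = -1 (Y(j) = -1 + (j - j)/3 = -1 + (⅓)*0 = -1 + 0 = -1)
T(y) = -888 (T(y) = -2*444 = -888)
Y(-295)/237682 + 337006/T(-413) = -1/237682 + 337006/(-888) = -1*1/237682 + 337006*(-1/888) = -1/237682 - 168503/444 = -20025065245/52765404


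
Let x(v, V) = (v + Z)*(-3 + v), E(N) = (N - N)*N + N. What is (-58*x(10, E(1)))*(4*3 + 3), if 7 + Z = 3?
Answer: -36540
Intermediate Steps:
Z = -4 (Z = -7 + 3 = -4)
E(N) = N (E(N) = 0*N + N = 0 + N = N)
x(v, V) = (-4 + v)*(-3 + v) (x(v, V) = (v - 4)*(-3 + v) = (-4 + v)*(-3 + v))
(-58*x(10, E(1)))*(4*3 + 3) = (-58*(12 + 10**2 - 7*10))*(4*3 + 3) = (-58*(12 + 100 - 70))*(12 + 3) = -58*42*15 = -2436*15 = -36540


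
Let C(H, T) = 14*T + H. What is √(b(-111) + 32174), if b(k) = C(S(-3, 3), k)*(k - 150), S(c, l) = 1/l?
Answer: √437681 ≈ 661.57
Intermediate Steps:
C(H, T) = H + 14*T
b(k) = (-150 + k)*(⅓ + 14*k) (b(k) = (1/3 + 14*k)*(k - 150) = (⅓ + 14*k)*(-150 + k) = (-150 + k)*(⅓ + 14*k))
√(b(-111) + 32174) = √((1 + 42*(-111))*(-150 - 111)/3 + 32174) = √((⅓)*(1 - 4662)*(-261) + 32174) = √((⅓)*(-4661)*(-261) + 32174) = √(405507 + 32174) = √437681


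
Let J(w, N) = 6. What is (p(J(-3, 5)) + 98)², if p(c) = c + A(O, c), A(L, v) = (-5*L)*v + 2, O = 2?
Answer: 2116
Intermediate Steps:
A(L, v) = 2 - 5*L*v (A(L, v) = -5*L*v + 2 = 2 - 5*L*v)
p(c) = 2 - 9*c (p(c) = c + (2 - 5*2*c) = c + (2 - 10*c) = 2 - 9*c)
(p(J(-3, 5)) + 98)² = ((2 - 9*6) + 98)² = ((2 - 54) + 98)² = (-52 + 98)² = 46² = 2116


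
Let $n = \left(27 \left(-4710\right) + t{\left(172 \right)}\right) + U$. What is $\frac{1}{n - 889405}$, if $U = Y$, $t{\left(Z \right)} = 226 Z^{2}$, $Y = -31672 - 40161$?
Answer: $\frac{1}{5597576} \approx 1.7865 \cdot 10^{-7}$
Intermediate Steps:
$Y = -71833$ ($Y = -31672 - 40161 = -71833$)
$U = -71833$
$n = 6486981$ ($n = \left(27 \left(-4710\right) + 226 \cdot 172^{2}\right) - 71833 = \left(-127170 + 226 \cdot 29584\right) - 71833 = \left(-127170 + 6685984\right) - 71833 = 6558814 - 71833 = 6486981$)
$\frac{1}{n - 889405} = \frac{1}{6486981 - 889405} = \frac{1}{5597576}$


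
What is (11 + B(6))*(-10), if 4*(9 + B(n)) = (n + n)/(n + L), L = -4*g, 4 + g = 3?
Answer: -23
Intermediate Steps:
g = -1 (g = -4 + 3 = -1)
L = 4 (L = -4*(-1) = 4)
B(n) = -9 + n/(2*(4 + n)) (B(n) = -9 + ((n + n)/(n + 4))/4 = -9 + ((2*n)/(4 + n))/4 = -9 + (2*n/(4 + n))/4 = -9 + n/(2*(4 + n)))
(11 + B(6))*(-10) = (11 + (-72 - 17*6)/(2*(4 + 6)))*(-10) = (11 + (½)*(-72 - 102)/10)*(-10) = (11 + (½)*(⅒)*(-174))*(-10) = (11 - 87/10)*(-10) = (23/10)*(-10) = -23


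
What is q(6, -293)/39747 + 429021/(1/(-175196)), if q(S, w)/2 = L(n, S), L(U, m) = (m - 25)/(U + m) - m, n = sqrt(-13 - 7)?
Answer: (-2987494345571664*sqrt(5) + 8962483036715011*I)/(39747*(sqrt(5) - 3*I)) ≈ -7.5163e+10 - 16.0*I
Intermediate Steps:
n = 2*I*sqrt(5) (n = sqrt(-20) = 2*I*sqrt(5) ≈ 4.4721*I)
L(U, m) = -m + (-25 + m)/(U + m) (L(U, m) = (-25 + m)/(U + m) - m = -m + (-25 + m)/(U + m))
q(S, w) = 2*(-25 + S - S**2 - 2*I*S*sqrt(5))/(S + 2*I*sqrt(5)) (q(S, w) = 2*((-25 + S - S**2 - 2*I*sqrt(5)*S)/(2*I*sqrt(5) + S)) = 2*((-25 + S - S**2 - 2*I*S*sqrt(5))/(S + 2*I*sqrt(5))) = 2*(-25 + S - S**2 - 2*I*S*sqrt(5))/(S + 2*I*sqrt(5)))
q(6, -293)/39747 + 429021/(1/(-175196)) = (2*(-25 + 6 - 1*6**2 - 2*I*6*sqrt(5))/(6 + 2*I*sqrt(5)))/39747 + 429021/(1/(-175196)) = (2*(-25 + 6 - 1*36 - 12*I*sqrt(5))/(6 + 2*I*sqrt(5)))*(1/39747) + 429021/(-1/175196) = (2*(-25 + 6 - 36 - 12*I*sqrt(5))/(6 + 2*I*sqrt(5)))*(1/39747) + 429021*(-175196) = (2*(-55 - 12*I*sqrt(5))/(6 + 2*I*sqrt(5)))*(1/39747) - 75162763116 = 2*(-55 - 12*I*sqrt(5))/(39747*(6 + 2*I*sqrt(5))) - 75162763116 = -75162763116 + 2*(-55 - 12*I*sqrt(5))/(39747*(6 + 2*I*sqrt(5)))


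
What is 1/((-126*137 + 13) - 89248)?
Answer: -1/106497 ≈ -9.3899e-6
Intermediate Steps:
1/((-126*137 + 13) - 89248) = 1/((-17262 + 13) - 89248) = 1/(-17249 - 89248) = 1/(-106497) = -1/106497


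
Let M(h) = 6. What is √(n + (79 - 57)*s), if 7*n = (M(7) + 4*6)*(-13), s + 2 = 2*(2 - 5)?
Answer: I*√11354/7 ≈ 15.222*I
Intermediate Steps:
s = -8 (s = -2 + 2*(2 - 5) = -2 + 2*(-3) = -2 - 6 = -8)
n = -390/7 (n = ((6 + 4*6)*(-13))/7 = ((6 + 24)*(-13))/7 = (30*(-13))/7 = (⅐)*(-390) = -390/7 ≈ -55.714)
√(n + (79 - 57)*s) = √(-390/7 + (79 - 57)*(-8)) = √(-390/7 + 22*(-8)) = √(-390/7 - 176) = √(-1622/7) = I*√11354/7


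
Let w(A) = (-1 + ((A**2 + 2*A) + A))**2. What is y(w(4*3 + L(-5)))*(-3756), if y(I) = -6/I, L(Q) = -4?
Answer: 2504/841 ≈ 2.9774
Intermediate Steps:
w(A) = (-1 + A**2 + 3*A)**2 (w(A) = (-1 + (A**2 + 3*A))**2 = (-1 + A**2 + 3*A)**2)
y(w(4*3 + L(-5)))*(-3756) = -6/(-1 + (4*3 - 4)**2 + 3*(4*3 - 4))**2*(-3756) = -6/(-1 + (12 - 4)**2 + 3*(12 - 4))**2*(-3756) = -6/(-1 + 8**2 + 3*8)**2*(-3756) = -6/(-1 + 64 + 24)**2*(-3756) = -6/(87**2)*(-3756) = -6/7569*(-3756) = -6*1/7569*(-3756) = -2/2523*(-3756) = 2504/841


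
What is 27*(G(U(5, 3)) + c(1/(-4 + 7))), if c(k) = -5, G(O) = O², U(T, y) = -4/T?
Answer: -2943/25 ≈ -117.72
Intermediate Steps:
27*(G(U(5, 3)) + c(1/(-4 + 7))) = 27*((-4/5)² - 5) = 27*((-4*⅕)² - 5) = 27*((-⅘)² - 5) = 27*(16/25 - 5) = 27*(-109/25) = -2943/25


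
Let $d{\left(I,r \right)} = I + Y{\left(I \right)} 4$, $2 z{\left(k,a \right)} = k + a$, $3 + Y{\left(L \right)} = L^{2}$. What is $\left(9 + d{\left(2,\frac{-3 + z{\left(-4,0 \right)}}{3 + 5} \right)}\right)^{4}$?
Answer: $50625$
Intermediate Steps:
$Y{\left(L \right)} = -3 + L^{2}$
$z{\left(k,a \right)} = \frac{a}{2} + \frac{k}{2}$ ($z{\left(k,a \right)} = \frac{k + a}{2} = \frac{a + k}{2} = \frac{a}{2} + \frac{k}{2}$)
$d{\left(I,r \right)} = -12 + I + 4 I^{2}$ ($d{\left(I,r \right)} = I + \left(-3 + I^{2}\right) 4 = I + \left(-12 + 4 I^{2}\right) = -12 + I + 4 I^{2}$)
$\left(9 + d{\left(2,\frac{-3 + z{\left(-4,0 \right)}}{3 + 5} \right)}\right)^{4} = \left(9 + \left(-12 + 2 + 4 \cdot 2^{2}\right)\right)^{4} = \left(9 + \left(-12 + 2 + 4 \cdot 4\right)\right)^{4} = \left(9 + \left(-12 + 2 + 16\right)\right)^{4} = \left(9 + 6\right)^{4} = 15^{4} = 50625$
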